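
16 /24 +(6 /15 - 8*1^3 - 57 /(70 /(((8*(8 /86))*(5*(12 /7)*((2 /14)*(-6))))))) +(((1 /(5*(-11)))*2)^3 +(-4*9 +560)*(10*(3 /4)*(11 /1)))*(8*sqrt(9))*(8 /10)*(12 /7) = 52373405677638664 /36807973125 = 1422882.09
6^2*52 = 1872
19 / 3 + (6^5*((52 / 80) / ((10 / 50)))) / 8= 3165.33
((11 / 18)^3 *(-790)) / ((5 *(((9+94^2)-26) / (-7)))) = 736043 / 25716204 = 0.03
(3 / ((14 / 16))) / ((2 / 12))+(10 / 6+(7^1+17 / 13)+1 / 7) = 8378 / 273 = 30.69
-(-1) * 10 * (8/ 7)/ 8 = 10/ 7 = 1.43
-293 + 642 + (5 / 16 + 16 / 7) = 39379 / 112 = 351.60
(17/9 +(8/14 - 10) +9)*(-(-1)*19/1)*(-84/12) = -194.22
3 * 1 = 3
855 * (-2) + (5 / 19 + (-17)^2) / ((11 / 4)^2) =-3843354 / 2299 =-1671.75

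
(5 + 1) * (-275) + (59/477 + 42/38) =-14942812/9063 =-1648.77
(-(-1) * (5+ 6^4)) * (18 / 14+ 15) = 21187.71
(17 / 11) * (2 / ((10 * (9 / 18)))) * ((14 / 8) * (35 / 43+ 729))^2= 205090831673 / 203390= 1008362.42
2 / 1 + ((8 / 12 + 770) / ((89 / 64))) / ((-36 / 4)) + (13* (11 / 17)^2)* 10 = -3574628 / 694467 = -5.15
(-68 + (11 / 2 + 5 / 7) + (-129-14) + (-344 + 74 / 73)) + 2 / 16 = -2238781 / 4088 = -547.65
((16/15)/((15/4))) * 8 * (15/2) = 256/15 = 17.07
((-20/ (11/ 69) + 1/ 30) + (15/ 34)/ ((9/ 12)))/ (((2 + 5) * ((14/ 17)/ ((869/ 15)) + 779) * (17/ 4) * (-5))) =110649454/ 102712264725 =0.00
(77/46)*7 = 539/46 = 11.72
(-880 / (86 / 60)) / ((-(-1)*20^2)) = -66 / 43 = -1.53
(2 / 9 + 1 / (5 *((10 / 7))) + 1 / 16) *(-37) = -56573 / 3600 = -15.71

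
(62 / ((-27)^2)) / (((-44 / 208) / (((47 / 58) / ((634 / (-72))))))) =303056 / 8190963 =0.04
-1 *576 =-576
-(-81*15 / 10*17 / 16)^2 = -17065161 / 1024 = -16665.20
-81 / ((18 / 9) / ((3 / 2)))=-243 / 4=-60.75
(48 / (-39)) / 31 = -16 / 403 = -0.04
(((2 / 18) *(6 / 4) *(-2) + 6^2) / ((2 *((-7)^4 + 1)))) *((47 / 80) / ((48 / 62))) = 155899 / 27671040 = 0.01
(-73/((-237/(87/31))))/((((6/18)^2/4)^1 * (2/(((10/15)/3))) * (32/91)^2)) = 17530877/626944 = 27.96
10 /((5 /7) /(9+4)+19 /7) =65 /18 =3.61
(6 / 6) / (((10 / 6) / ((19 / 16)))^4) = 10556001 / 40960000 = 0.26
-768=-768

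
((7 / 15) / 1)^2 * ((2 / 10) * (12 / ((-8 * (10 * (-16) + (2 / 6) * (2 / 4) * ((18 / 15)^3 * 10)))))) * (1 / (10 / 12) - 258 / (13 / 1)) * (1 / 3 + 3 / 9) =-4949 / 957450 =-0.01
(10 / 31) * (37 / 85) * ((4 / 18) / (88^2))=37 / 9182448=0.00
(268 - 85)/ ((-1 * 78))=-61/ 26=-2.35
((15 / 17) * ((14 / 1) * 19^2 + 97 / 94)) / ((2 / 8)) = 14255190 / 799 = 17841.29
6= 6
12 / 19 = 0.63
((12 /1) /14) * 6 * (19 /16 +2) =16.39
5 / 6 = 0.83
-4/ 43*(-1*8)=32/ 43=0.74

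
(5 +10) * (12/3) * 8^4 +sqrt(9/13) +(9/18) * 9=3 * sqrt(13)/13 +491529/2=245765.33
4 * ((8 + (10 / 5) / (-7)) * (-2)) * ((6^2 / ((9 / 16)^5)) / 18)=-33554432 / 15309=-2191.81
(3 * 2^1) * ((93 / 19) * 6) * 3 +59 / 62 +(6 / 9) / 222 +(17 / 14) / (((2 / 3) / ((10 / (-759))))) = 183947997700 / 347358627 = 529.56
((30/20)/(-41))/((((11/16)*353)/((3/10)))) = -36/796015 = -0.00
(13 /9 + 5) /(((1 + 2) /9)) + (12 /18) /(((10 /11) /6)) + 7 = 461 /15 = 30.73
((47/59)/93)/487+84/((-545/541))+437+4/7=3610707080668/10194324735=354.19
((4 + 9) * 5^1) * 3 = 195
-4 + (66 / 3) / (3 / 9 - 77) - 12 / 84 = -4.43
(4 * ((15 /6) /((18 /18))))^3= 1000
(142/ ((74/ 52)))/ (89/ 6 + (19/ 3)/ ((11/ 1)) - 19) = -81224/ 2923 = -27.79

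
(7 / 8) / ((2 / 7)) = 49 / 16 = 3.06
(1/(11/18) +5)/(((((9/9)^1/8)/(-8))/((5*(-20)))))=467200/11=42472.73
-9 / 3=-3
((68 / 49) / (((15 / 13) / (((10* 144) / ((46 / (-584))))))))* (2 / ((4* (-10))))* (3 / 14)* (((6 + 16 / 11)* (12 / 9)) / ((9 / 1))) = 338663936 / 1301685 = 260.17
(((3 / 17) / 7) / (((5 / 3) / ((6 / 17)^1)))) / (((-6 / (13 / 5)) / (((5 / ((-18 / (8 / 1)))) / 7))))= 52 / 70805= 0.00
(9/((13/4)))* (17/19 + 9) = 6768/247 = 27.40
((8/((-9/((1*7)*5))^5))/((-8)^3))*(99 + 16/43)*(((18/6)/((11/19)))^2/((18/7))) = 567124430928125/39325689216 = 14421.22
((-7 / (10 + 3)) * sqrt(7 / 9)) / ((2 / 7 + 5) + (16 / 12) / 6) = -147 * sqrt(7) / 4511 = -0.09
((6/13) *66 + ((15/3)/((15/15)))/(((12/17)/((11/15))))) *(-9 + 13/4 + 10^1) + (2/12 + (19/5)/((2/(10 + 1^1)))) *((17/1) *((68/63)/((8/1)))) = 39283991/196560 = 199.86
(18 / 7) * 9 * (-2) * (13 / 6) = -702 / 7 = -100.29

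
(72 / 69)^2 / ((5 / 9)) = 5184 / 2645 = 1.96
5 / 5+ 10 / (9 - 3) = 8 / 3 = 2.67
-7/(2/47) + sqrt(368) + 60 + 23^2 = 4*sqrt(23) + 849/2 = 443.68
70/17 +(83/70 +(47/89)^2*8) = 71019111/9425990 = 7.53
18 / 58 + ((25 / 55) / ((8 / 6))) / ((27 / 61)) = 12409 / 11484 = 1.08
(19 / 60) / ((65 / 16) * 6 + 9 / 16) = 4 / 315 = 0.01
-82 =-82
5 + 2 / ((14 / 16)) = 7.29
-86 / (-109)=86 / 109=0.79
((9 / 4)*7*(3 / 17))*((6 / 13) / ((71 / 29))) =0.52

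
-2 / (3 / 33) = -22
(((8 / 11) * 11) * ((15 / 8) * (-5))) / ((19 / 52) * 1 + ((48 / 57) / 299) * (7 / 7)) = -568100 / 2789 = -203.69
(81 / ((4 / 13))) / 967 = 1053 / 3868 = 0.27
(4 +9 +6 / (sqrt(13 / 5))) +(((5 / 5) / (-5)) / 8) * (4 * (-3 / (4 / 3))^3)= 6 * sqrt(65) / 13 +9049 / 640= 17.86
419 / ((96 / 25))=10475 / 96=109.11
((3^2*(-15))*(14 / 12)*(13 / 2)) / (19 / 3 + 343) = -12285 / 4192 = -2.93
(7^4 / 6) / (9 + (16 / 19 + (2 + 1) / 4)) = 13034 / 345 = 37.78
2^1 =2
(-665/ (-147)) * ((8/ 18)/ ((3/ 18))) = 760/ 63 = 12.06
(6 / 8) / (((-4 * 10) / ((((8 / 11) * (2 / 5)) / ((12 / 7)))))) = -7 / 2200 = -0.00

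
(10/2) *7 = 35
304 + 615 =919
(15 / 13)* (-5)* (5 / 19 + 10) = -1125 / 19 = -59.21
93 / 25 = 3.72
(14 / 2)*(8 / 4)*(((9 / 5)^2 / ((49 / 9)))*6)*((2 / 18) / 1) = 972 / 175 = 5.55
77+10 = 87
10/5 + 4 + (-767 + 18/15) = -759.80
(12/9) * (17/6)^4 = 83521/972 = 85.93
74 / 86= 37 / 43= 0.86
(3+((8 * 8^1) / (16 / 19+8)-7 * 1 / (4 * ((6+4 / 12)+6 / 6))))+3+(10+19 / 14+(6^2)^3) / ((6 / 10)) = 20537069 / 264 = 77791.93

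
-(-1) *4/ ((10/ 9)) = 18/ 5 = 3.60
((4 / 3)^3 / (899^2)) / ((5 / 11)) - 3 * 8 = -2618570536 / 109107135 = -24.00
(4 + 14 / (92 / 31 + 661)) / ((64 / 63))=289681 / 73184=3.96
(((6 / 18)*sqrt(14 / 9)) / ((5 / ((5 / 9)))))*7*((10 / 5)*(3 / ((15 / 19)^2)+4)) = 9254*sqrt(14) / 6075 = 5.70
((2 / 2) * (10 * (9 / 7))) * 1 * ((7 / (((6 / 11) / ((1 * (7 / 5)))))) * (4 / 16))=231 / 4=57.75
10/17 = 0.59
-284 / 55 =-5.16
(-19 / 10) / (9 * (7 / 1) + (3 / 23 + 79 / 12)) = -2622 / 96205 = -0.03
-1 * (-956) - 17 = 939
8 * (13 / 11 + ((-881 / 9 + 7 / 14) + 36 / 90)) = -379396 / 495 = -766.46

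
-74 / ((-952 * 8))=37 / 3808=0.01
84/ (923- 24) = 84/ 899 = 0.09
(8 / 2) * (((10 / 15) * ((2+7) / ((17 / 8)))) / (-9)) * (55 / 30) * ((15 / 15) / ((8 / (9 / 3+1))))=-176 / 153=-1.15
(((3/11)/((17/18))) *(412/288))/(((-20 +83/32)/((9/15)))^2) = 711936/1450414075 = 0.00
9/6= 3/2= 1.50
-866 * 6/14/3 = -866/7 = -123.71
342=342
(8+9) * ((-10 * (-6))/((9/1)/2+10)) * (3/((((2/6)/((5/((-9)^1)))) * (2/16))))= -81600/29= -2813.79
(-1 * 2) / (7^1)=-2 / 7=-0.29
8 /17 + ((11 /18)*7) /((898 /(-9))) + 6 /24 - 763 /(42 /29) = -24096875 /45798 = -526.16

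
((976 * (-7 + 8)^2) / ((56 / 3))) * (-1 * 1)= -366 / 7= -52.29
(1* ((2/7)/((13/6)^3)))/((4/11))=1188/15379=0.08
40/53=0.75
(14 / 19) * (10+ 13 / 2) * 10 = 2310 / 19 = 121.58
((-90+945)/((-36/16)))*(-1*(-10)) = -3800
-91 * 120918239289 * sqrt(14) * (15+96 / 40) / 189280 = -10519886818143 * sqrt(14) / 10400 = -3784789636.65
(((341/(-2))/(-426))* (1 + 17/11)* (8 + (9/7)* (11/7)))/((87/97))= 1476437/129717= 11.38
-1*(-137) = 137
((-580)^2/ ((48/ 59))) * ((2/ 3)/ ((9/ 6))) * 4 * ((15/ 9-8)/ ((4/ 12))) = -377104400/ 27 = -13966829.63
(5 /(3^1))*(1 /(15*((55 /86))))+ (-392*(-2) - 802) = -8824 /495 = -17.83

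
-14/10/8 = -7/40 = -0.18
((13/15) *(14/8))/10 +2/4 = 391/600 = 0.65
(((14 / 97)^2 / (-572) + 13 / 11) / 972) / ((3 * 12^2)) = 0.00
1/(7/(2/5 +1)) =1/5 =0.20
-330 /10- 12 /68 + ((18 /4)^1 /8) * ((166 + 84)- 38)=5853 /68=86.07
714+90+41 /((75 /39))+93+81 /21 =161381 /175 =922.18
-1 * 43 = -43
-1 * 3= -3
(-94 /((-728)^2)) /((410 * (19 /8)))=-47 /258035960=-0.00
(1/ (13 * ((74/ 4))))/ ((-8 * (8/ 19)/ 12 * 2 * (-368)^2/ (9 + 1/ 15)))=-323/ 651389440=-0.00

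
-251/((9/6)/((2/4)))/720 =-251/2160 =-0.12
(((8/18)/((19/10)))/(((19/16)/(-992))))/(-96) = 19840/9747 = 2.04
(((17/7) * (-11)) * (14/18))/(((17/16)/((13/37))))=-2288/333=-6.87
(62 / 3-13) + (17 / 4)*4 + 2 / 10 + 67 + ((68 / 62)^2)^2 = 1292656978 / 13852815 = 93.31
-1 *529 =-529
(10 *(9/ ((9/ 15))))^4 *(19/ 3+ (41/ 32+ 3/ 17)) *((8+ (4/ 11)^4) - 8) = 17165250000000/ 248897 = 68965274.79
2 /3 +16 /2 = 26 /3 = 8.67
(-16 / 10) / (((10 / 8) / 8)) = -256 / 25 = -10.24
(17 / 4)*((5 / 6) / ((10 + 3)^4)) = 85 / 685464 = 0.00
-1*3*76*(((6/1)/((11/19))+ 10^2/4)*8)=-709536/11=-64503.27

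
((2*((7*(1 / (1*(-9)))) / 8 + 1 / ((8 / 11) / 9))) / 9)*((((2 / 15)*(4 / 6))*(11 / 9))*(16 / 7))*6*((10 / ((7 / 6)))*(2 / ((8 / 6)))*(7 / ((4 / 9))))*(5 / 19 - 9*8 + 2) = -57407.07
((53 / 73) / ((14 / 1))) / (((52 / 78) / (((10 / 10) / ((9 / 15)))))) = 265 / 2044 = 0.13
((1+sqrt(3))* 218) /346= 109 /173+109* sqrt(3) /173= 1.72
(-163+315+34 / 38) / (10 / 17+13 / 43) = 303365 / 1767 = 171.68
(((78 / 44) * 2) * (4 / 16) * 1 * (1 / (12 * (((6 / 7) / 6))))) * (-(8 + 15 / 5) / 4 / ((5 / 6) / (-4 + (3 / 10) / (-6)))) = 22113 / 3200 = 6.91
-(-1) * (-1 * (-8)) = 8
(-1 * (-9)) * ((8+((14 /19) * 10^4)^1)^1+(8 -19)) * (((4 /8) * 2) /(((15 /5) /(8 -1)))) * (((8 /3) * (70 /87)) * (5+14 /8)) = 1234297260 /551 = 2240103.92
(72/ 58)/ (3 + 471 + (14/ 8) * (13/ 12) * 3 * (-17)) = 576/ 175073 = 0.00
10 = 10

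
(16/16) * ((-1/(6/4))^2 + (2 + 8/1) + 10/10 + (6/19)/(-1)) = 11.13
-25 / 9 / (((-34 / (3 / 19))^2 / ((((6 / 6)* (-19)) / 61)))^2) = -225 / 1795074758416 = -0.00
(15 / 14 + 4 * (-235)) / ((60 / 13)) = -34177 / 168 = -203.43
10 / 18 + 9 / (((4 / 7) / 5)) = 2855 / 36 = 79.31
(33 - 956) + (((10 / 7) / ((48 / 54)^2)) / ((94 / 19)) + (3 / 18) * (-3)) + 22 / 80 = -97158653 / 105280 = -922.86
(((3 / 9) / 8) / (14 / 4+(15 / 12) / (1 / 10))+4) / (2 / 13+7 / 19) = 379639 / 49536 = 7.66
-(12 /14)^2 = -36 /49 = -0.73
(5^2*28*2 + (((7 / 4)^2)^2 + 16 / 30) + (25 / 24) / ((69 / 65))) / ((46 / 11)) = 4112133817 / 12188160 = 337.39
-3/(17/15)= -45/17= -2.65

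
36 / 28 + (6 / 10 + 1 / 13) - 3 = -472 / 455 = -1.04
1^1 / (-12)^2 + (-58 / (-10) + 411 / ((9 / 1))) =37061 / 720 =51.47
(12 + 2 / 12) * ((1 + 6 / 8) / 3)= 511 / 72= 7.10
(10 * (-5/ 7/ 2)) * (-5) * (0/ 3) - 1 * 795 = -795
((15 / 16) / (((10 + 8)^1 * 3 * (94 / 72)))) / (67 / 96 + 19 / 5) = 300 / 101473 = 0.00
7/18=0.39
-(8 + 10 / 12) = -53 / 6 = -8.83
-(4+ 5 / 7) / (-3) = 11 / 7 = 1.57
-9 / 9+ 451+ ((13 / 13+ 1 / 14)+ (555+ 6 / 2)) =14127 / 14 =1009.07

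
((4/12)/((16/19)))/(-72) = -19/3456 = -0.01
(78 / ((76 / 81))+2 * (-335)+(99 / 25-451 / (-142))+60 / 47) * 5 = -916895778 / 317015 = -2892.28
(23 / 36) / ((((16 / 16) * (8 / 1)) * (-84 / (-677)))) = 15571 / 24192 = 0.64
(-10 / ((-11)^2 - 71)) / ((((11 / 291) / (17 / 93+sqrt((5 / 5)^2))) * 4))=-97 / 62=-1.56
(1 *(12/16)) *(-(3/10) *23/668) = -207/26720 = -0.01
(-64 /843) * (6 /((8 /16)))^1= -256 /281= -0.91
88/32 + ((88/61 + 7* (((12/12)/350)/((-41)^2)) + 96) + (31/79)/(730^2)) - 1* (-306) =876743206778349/2158441906550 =406.19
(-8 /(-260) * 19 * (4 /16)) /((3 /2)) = 19 /195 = 0.10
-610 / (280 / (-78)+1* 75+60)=-4.64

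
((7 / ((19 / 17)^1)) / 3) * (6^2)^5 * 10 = 23984916480 / 19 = 1262364025.26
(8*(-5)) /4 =-10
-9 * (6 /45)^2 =-4 /25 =-0.16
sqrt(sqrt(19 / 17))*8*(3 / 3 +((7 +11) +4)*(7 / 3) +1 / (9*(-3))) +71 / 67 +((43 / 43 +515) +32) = 11296*17^(3 / 4)*19^(1 / 4) / 459 +36787 / 67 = 979.23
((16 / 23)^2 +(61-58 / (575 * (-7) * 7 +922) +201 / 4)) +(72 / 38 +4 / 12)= 374604522301 / 3287038836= 113.96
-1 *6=-6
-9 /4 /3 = -3 /4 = -0.75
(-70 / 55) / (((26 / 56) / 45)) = -17640 / 143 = -123.36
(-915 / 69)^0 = 1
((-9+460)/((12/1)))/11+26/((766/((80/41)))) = 656303/188436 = 3.48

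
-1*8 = -8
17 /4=4.25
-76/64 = -19/16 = -1.19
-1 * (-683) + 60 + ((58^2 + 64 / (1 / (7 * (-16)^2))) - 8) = 118787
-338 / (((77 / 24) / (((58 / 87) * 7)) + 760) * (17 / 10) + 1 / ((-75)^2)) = -60840000 / 232770407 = -0.26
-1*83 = -83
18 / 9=2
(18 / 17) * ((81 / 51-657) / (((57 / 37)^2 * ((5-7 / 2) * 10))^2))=-4640422636 / 8474123025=-0.55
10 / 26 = 5 / 13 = 0.38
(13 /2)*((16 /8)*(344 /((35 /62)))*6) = 1663584 /35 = 47530.97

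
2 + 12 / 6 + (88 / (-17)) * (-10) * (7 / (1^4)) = 6228 / 17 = 366.35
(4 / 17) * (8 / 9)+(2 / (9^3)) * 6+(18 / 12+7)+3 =96877 / 8262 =11.73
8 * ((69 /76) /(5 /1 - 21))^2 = 4761 /184832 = 0.03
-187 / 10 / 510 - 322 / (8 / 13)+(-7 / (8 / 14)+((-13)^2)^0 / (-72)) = -963991 / 1800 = -535.55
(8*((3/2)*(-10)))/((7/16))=-1920/7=-274.29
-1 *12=-12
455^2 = 207025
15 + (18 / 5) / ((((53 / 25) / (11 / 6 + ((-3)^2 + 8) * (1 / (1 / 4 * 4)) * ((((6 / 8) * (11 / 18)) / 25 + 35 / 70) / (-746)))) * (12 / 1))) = 15.26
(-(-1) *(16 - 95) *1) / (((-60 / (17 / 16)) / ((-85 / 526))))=-22831 / 100992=-0.23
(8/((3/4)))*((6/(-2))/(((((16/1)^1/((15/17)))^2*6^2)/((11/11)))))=-25/9248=-0.00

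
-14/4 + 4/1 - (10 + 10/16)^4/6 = -52188337/24576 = -2123.55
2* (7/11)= 14/11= 1.27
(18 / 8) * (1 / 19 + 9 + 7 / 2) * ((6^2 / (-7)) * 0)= 0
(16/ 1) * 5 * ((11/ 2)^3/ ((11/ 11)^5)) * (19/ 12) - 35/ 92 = 5816365/ 276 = 21073.79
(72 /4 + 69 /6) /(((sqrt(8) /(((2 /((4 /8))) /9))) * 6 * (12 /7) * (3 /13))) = 5369 * sqrt(2) /3888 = 1.95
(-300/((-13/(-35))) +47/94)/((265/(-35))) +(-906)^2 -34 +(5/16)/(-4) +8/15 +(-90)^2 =548339756293/661440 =829009.07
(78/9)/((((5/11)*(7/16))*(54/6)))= 4576/945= 4.84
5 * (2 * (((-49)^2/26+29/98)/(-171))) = -65570/12103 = -5.42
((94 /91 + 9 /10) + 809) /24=245983 /7280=33.79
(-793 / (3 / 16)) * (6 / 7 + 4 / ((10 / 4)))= -1091168 / 105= -10392.08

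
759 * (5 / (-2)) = -3795 / 2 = -1897.50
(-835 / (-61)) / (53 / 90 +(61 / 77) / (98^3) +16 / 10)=2723127283800 / 435446881609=6.25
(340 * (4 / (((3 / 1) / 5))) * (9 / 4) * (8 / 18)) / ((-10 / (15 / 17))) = -200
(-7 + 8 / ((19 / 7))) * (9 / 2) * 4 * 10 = -13860 / 19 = -729.47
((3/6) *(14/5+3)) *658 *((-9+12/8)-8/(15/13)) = -27541.69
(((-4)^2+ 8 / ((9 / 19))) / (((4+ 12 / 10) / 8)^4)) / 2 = 23680000 / 257049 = 92.12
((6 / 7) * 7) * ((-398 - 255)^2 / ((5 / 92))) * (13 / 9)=1019970328 / 15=67998021.87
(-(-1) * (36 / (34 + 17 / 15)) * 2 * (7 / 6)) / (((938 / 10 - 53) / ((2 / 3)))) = 350 / 8959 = 0.04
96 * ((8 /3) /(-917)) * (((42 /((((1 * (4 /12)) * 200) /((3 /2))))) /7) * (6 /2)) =-2592 /22925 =-0.11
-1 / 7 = -0.14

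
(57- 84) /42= -9 /14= -0.64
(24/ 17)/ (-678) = -4/ 1921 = -0.00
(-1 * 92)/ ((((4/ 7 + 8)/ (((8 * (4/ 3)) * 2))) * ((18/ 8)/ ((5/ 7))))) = -5888/ 81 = -72.69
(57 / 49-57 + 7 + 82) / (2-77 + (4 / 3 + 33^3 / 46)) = 44850 / 956921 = 0.05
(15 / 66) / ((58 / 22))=5 / 58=0.09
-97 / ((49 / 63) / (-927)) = 809271 / 7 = 115610.14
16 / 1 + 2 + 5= 23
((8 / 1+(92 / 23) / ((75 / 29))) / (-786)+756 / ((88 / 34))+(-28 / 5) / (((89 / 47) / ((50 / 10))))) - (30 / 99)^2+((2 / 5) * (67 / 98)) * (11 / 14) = 6711833701457 / 24194173850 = 277.42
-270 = -270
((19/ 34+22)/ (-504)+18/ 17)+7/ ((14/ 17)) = 163033/ 17136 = 9.51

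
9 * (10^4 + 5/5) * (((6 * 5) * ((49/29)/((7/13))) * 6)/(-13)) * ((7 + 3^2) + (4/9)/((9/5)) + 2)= -2069406920/29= -71358859.31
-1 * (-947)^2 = -896809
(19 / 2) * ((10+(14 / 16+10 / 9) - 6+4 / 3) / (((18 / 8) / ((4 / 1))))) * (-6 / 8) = -10013 / 108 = -92.71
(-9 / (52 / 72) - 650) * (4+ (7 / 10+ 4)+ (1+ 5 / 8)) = -889189 / 130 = -6839.92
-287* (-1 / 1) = 287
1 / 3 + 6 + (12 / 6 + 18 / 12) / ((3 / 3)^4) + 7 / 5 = 337 / 30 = 11.23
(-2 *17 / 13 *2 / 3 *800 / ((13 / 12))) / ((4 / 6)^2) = -489600 / 169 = -2897.04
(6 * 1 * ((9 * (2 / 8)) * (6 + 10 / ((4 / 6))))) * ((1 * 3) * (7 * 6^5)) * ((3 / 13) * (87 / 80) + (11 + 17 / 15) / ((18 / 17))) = 35237659149 / 65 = 542117833.06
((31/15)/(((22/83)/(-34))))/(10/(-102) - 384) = 743597/1077395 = 0.69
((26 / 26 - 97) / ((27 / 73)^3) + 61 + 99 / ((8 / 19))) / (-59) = 84045343 / 3096792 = 27.14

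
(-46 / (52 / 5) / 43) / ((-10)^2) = -23 / 22360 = -0.00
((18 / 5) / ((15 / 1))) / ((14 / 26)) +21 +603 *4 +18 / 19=8094357 / 3325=2434.39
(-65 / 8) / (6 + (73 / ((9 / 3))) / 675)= -131625 / 97784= -1.35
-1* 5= -5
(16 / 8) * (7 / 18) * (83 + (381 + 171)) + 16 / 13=57929 / 117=495.12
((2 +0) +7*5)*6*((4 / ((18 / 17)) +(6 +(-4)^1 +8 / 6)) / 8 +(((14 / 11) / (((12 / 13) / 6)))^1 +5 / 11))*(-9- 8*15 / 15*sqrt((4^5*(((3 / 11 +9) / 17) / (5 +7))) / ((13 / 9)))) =-116159.77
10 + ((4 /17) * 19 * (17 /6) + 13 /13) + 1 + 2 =80 /3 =26.67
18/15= 6/5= 1.20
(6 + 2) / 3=8 / 3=2.67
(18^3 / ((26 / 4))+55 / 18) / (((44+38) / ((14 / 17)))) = 1474669 / 163098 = 9.04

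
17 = 17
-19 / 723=-0.03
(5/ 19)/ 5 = 1/ 19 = 0.05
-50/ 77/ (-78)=25/ 3003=0.01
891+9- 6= 894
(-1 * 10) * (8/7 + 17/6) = -835/21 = -39.76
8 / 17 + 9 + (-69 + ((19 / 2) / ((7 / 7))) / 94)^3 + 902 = -36842410609369 / 112959424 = -326156.15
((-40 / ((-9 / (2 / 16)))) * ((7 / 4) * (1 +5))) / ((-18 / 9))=-35 / 12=-2.92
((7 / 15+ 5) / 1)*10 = 164 / 3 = 54.67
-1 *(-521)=521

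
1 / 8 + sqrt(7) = 2.77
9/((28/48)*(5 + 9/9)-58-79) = -6/89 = -0.07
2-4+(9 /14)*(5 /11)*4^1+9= 629 /77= 8.17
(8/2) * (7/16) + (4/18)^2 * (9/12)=193/108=1.79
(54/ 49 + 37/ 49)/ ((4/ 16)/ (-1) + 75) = 0.02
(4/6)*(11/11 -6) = -10/3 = -3.33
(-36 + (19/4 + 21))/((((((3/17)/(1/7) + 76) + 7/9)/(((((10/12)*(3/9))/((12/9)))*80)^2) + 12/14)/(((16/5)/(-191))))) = 0.15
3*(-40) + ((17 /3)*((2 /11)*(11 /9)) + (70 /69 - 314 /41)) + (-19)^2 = 5998999 /25461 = 235.62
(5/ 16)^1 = 5/ 16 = 0.31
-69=-69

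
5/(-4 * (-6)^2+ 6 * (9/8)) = -20/549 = -0.04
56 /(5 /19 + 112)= 1064 /2133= 0.50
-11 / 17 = -0.65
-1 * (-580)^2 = -336400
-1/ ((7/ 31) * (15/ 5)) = -1.48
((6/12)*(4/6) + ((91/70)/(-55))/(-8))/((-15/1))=-4439/198000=-0.02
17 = 17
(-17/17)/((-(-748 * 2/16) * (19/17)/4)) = -8/209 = -0.04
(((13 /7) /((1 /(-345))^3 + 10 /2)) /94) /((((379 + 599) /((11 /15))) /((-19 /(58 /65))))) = -14650588875 /232223458935776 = -0.00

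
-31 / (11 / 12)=-372 / 11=-33.82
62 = 62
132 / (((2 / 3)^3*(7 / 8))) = 3564 / 7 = 509.14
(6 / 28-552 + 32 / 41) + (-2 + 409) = -144.01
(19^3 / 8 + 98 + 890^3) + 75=5639760243 / 8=704970030.38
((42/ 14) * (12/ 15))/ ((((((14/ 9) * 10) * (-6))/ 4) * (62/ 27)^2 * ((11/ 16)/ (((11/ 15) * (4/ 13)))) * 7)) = -69984/ 76519625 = -0.00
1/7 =0.14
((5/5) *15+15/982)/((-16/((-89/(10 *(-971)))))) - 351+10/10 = -10679708861/30512704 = -350.01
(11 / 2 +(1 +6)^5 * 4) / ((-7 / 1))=-134467 / 14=-9604.79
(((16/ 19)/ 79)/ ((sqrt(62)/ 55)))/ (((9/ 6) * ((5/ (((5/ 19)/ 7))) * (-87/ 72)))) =-7040 * sqrt(62)/ 179470067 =-0.00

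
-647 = -647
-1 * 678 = -678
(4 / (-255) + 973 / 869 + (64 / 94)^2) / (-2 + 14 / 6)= 767320831 / 163167785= 4.70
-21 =-21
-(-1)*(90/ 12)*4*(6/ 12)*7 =105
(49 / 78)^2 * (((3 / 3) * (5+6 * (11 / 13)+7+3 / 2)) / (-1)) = -7.33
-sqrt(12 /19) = -2 * sqrt(57) /19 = -0.79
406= 406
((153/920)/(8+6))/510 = 3/128800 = 0.00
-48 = -48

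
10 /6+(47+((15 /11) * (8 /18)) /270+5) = 53.67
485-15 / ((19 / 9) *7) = 64370 / 133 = 483.98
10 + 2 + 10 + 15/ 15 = 23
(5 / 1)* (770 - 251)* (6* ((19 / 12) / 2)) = 49305 / 4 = 12326.25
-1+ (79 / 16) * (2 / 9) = 7 / 72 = 0.10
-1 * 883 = -883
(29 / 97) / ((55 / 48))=1392 / 5335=0.26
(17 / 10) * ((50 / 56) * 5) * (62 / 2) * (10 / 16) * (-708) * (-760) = 1107688125 / 14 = 79120580.36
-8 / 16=-1 / 2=-0.50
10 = 10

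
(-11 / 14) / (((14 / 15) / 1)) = -165 / 196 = -0.84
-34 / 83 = -0.41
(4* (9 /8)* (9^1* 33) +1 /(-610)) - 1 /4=1630223 /1220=1336.25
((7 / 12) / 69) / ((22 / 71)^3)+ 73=646113089 / 8816544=73.28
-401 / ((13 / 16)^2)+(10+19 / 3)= -299687 / 507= -591.10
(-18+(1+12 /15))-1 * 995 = -5056 /5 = -1011.20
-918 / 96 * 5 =-765 / 16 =-47.81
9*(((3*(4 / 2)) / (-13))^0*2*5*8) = 720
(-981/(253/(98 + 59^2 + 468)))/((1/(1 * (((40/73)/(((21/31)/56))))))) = -13127820480/18469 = -710802.99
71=71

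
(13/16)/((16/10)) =65/128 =0.51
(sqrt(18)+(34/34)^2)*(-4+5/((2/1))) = -9*sqrt(2)/2 -3/2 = -7.86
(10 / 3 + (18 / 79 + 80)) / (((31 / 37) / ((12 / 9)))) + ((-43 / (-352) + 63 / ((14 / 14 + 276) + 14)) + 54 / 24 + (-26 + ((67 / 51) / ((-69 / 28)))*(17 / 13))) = 24497823201433 / 225017803296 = 108.87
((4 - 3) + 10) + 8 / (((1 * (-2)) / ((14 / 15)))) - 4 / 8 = 203 / 30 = 6.77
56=56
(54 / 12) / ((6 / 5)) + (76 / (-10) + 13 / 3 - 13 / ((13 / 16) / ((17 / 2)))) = -8131 / 60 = -135.52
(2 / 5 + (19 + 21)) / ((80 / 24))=303 / 25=12.12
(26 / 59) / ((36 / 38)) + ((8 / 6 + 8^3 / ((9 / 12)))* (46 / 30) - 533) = 1370684 / 2655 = 516.27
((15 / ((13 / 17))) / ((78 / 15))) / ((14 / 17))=21675 / 4732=4.58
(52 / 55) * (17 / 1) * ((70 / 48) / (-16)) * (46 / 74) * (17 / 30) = -604877 / 1172160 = -0.52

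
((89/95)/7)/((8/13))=1157/5320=0.22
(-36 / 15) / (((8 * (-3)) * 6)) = 1 / 60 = 0.02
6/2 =3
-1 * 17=-17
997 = 997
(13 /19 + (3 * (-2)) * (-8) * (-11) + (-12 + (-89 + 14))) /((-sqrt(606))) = 5836 * sqrt(606) /5757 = 24.95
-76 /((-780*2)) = 19 /390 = 0.05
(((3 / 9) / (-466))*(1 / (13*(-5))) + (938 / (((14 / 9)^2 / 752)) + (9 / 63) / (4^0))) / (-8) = -185425051117 / 5088720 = -36438.45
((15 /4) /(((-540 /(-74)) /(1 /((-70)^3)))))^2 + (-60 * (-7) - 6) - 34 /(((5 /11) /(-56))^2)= -314488682323522558631 /609892416000000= -515646.16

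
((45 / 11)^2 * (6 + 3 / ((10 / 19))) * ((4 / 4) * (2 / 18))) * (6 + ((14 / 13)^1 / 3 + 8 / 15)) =18144 / 121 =149.95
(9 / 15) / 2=3 / 10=0.30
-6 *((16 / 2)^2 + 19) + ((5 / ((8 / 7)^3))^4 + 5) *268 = 594069351394803 / 17179869184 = 34579.39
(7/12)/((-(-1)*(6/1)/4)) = 7/18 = 0.39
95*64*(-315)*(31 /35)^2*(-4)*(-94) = -3954461184 /7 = -564923026.29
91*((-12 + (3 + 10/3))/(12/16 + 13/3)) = -6188/61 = -101.44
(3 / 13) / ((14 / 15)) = 45 / 182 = 0.25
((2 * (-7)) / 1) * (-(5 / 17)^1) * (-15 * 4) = -247.06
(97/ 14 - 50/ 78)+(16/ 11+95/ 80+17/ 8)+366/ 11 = 2129839/ 48048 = 44.33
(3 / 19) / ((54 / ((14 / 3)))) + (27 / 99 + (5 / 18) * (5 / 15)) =4277 / 11286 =0.38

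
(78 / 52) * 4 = 6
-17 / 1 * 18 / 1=-306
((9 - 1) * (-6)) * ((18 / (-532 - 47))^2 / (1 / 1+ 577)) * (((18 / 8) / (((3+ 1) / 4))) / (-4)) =0.00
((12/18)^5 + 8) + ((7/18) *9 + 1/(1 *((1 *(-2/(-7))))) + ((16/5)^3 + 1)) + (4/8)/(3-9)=5931187/121500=48.82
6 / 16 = 3 / 8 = 0.38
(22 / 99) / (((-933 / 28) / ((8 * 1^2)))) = -448 / 8397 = -0.05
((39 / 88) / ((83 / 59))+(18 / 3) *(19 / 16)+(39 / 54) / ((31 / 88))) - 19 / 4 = 4.74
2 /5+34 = 172 /5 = 34.40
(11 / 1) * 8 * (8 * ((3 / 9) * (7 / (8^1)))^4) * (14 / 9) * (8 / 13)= 184877 / 37908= 4.88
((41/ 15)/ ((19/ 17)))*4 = 2788/ 285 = 9.78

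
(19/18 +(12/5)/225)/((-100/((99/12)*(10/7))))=-26389/210000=-0.13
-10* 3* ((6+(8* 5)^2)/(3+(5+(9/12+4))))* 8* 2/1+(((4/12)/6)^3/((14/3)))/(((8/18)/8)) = -1554094063/25704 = -60461.18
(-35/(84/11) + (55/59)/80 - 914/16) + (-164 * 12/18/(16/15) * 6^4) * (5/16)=-117738125/2832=-41574.20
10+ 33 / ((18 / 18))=43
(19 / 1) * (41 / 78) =779 / 78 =9.99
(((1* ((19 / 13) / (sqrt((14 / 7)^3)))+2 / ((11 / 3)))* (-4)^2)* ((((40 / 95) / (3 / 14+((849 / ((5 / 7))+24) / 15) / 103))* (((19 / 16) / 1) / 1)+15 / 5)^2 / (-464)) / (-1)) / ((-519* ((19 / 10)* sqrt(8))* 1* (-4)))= 19870838405 / 1015387942473372+1806439855* sqrt(2) / 123669044275603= 0.00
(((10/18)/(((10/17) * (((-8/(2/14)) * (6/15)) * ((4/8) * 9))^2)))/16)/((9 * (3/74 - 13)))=-15725/315707341824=-0.00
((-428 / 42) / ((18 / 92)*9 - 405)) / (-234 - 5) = -9844 / 93097431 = -0.00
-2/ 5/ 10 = -1/ 25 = -0.04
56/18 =28/9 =3.11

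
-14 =-14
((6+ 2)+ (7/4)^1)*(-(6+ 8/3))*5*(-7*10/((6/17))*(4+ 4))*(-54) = -36199800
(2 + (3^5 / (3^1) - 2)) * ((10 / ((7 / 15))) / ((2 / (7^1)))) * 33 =200475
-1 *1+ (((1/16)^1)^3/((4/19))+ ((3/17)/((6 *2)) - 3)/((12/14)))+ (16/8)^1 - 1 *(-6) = 3.52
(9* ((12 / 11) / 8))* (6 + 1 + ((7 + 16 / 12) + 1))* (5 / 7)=315 / 22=14.32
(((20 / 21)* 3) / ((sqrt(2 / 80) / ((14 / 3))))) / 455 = 16* sqrt(10) / 273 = 0.19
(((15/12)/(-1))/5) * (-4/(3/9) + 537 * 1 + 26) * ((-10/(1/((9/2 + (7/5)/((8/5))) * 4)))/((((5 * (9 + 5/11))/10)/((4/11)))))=118465/52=2278.17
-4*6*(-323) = 7752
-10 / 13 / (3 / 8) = -80 / 39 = -2.05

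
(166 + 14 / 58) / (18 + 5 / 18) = 86778 / 9541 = 9.10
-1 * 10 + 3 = -7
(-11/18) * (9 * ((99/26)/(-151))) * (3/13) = 3267/102076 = 0.03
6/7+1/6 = 43/42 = 1.02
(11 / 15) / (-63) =-11 / 945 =-0.01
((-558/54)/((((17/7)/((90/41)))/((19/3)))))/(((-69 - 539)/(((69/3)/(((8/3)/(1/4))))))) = 74865/356864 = 0.21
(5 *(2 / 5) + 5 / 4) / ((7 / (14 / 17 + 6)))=377 / 119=3.17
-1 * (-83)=83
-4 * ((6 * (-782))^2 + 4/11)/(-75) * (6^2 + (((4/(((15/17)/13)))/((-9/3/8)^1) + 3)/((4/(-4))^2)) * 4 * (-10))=10814053613248/1485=7282190985.35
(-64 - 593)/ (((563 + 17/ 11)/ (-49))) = 39347/ 690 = 57.02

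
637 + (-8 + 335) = 964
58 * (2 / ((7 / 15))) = 1740 / 7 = 248.57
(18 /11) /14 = 9 /77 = 0.12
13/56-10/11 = -417/616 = -0.68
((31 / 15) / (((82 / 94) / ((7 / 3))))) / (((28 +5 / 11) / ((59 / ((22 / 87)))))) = 17450489 / 384990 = 45.33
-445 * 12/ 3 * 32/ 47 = -56960/ 47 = -1211.91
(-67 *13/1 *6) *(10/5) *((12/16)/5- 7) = 357981/5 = 71596.20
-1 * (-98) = 98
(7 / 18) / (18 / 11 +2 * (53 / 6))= 11 / 546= 0.02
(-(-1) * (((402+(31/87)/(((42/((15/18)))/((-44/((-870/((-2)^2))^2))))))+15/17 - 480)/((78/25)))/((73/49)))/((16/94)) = -6127934047795/62868598416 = -97.47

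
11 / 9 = 1.22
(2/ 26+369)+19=5045/ 13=388.08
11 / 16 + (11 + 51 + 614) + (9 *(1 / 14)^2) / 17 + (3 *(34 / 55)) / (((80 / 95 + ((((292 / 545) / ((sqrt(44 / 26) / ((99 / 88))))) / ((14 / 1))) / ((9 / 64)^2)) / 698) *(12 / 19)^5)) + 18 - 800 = -898854438738938929182963 / 10778270203060946231296 - 295390791889998413 *sqrt(286) / 80060680529939501568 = -83.46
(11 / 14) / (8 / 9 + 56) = 99 / 7168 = 0.01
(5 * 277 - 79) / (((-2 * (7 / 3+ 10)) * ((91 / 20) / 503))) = -19707540 / 3367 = -5853.15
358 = 358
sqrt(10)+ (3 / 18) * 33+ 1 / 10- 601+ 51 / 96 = -95179 / 160+ sqrt(10) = -591.71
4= 4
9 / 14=0.64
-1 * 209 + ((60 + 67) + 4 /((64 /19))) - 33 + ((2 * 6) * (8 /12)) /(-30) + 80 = -8179 /240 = -34.08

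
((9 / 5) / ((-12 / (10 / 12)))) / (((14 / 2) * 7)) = -1 / 392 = -0.00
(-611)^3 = -228099131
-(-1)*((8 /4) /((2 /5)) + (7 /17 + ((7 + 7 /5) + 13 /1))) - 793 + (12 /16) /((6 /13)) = -519903 /680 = -764.56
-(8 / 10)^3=-64 / 125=-0.51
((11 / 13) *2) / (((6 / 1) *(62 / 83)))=913 / 2418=0.38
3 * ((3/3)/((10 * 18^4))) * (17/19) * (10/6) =17/3989088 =0.00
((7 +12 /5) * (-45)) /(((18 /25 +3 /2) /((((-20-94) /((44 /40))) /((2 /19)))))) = 76351500 /407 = 187595.82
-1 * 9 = -9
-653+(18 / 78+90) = -7316 / 13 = -562.77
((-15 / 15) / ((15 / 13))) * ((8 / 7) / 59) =-104 / 6195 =-0.02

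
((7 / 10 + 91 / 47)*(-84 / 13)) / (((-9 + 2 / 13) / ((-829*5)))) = -43139502 / 5405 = -7981.41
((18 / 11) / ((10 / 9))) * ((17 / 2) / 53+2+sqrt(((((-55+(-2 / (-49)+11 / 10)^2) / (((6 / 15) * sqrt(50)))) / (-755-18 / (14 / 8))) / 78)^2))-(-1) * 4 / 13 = 348111513 * sqrt(2) / 1051021972000+264457 / 75790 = 3.49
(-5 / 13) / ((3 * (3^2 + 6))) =-0.01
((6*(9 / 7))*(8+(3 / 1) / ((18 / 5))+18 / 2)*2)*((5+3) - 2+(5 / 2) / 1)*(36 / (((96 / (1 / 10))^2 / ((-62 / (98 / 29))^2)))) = 13231058571 / 430259200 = 30.75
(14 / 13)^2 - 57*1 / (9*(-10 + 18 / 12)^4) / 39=147327092 / 127035441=1.16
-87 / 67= -1.30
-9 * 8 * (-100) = 7200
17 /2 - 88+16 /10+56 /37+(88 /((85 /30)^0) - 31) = -19.39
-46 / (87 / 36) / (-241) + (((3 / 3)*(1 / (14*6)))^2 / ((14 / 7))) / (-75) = 584229811 / 7397157600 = 0.08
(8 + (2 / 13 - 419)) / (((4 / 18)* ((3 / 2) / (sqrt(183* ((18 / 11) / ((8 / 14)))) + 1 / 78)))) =-48069* sqrt(28182) / 286 - 5341 / 338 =-28231.12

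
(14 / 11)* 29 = 406 / 11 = 36.91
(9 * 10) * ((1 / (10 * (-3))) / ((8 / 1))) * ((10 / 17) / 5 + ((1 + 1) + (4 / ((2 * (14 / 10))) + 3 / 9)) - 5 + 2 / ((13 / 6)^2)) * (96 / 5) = 502752 / 100555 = 5.00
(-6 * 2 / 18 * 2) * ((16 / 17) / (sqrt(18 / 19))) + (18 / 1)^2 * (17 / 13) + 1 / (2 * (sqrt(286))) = -32 * sqrt(38) / 153 + sqrt(286) / 572 + 5508 / 13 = 422.43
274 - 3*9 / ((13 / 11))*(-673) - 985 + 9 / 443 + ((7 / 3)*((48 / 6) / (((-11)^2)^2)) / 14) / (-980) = 908807454626626 / 61973376465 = 14664.48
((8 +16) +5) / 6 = 29 / 6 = 4.83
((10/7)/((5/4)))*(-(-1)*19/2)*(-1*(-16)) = 1216/7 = 173.71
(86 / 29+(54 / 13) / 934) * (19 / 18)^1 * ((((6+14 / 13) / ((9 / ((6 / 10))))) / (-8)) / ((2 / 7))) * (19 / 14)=-4341547367 / 4943736720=-0.88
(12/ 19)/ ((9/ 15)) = 20/ 19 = 1.05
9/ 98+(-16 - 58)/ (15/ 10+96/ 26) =-187337/ 13230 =-14.16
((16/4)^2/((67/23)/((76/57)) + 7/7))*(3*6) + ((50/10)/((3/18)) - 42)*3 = 15948/293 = 54.43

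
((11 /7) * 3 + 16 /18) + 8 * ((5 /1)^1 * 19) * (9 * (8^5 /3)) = 4706795873 /63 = 74711045.60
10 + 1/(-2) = 19/2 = 9.50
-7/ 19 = -0.37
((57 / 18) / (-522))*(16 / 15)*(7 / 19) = -28 / 11745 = -0.00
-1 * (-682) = 682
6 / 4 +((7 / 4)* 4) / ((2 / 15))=54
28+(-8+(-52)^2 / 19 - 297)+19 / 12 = -30347 / 228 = -133.10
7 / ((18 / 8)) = 28 / 9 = 3.11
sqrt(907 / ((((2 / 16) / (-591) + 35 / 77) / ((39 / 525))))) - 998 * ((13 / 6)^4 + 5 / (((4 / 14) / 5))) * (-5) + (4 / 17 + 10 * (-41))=546196.08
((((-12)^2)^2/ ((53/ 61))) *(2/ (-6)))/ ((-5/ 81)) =34152192/ 265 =128876.20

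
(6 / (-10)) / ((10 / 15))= -9 / 10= -0.90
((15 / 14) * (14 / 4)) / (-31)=-15 / 124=-0.12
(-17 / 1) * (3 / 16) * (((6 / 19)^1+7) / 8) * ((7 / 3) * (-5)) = 82705 / 2432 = 34.01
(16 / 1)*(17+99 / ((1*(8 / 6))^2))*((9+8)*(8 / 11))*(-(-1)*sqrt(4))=316336 / 11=28757.82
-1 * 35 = -35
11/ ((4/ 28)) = 77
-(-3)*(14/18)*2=14/3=4.67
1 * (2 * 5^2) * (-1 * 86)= -4300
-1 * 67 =-67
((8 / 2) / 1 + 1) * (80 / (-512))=-25 / 32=-0.78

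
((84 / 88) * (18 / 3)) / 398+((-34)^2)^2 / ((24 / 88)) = 64355269277 / 13134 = 4899898.68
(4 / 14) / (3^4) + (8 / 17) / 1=4570 / 9639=0.47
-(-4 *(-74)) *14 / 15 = -4144 / 15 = -276.27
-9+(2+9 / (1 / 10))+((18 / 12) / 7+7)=1263 / 14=90.21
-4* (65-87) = 88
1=1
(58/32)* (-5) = -145/16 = -9.06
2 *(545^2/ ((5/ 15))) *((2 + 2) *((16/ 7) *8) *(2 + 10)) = 10949529600/ 7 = 1564218514.29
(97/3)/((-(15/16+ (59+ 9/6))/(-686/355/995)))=1064672/1041660525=0.00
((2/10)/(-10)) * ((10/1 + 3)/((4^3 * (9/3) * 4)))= -13/38400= -0.00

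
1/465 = 0.00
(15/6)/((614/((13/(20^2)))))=13/98240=0.00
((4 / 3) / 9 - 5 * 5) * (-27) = 671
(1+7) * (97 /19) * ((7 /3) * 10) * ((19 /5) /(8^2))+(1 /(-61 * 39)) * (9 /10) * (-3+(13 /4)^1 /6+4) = 10768829 /190320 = 56.58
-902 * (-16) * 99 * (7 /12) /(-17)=-833448 /17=-49026.35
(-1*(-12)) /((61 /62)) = 744 /61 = 12.20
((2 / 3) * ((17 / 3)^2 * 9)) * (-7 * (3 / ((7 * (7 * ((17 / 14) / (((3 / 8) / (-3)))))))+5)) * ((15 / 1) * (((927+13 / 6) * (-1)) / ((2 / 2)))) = 1126400875 / 12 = 93866739.58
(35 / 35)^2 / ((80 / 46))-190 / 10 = -737 / 40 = -18.42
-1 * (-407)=407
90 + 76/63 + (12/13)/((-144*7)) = 298789/3276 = 91.21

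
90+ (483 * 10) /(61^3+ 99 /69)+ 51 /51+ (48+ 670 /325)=23937432787 /169669370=141.08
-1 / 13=-0.08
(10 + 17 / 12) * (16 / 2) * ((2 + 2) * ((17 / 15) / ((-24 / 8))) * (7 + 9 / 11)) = -1079.02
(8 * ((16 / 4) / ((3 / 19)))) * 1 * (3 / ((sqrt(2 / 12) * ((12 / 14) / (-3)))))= -2128 * sqrt(6)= -5212.51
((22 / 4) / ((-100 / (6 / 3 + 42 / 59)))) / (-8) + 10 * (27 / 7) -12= 26.59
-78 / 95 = -0.82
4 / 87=0.05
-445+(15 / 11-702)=-12602 / 11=-1145.64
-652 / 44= -163 / 11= -14.82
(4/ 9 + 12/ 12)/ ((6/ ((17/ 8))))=221/ 432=0.51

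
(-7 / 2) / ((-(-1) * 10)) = -7 / 20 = -0.35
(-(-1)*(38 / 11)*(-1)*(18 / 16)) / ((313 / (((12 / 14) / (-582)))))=171 / 9351188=0.00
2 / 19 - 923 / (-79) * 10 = 175528 / 1501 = 116.94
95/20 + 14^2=200.75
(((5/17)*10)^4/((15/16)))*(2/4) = 10000000/250563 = 39.91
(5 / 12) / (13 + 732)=1 / 1788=0.00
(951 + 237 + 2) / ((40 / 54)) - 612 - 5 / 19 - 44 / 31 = 1169539 / 1178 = 992.82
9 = 9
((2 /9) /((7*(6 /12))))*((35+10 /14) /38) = 500 /8379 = 0.06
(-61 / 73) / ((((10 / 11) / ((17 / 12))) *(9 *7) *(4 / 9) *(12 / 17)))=-193919 / 2943360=-0.07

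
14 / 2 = 7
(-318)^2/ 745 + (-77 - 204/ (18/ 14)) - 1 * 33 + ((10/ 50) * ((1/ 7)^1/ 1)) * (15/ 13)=-27029213/ 203385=-132.90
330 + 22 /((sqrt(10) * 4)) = 11 * sqrt(10) /20 + 330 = 331.74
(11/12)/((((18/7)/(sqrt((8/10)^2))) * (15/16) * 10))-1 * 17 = -171817/10125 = -16.97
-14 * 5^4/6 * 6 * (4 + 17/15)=-134750/3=-44916.67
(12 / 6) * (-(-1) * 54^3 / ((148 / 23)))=1810836 / 37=48941.51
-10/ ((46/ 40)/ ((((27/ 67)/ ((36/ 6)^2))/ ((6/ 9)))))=-225/ 1541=-0.15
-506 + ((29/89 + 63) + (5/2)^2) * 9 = 42785/356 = 120.18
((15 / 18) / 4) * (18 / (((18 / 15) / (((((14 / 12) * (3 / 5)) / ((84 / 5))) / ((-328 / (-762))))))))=3175 / 10496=0.30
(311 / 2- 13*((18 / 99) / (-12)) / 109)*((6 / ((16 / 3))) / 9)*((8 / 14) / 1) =279670 / 25179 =11.11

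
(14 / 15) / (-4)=-7 / 30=-0.23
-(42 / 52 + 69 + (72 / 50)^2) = -1168071 / 16250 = -71.88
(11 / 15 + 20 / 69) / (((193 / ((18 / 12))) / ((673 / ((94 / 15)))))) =712707 / 834532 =0.85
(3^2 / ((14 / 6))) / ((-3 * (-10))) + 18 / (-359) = 1971 / 25130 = 0.08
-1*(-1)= 1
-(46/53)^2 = -2116/2809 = -0.75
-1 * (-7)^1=7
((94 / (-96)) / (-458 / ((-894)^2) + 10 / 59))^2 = 34110440056234161 / 1015145751267904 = 33.60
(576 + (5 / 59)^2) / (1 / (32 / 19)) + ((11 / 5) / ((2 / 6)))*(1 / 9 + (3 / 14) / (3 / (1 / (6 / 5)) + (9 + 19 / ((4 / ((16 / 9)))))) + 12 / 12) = 2571470882719 / 2630612586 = 977.52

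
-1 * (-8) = 8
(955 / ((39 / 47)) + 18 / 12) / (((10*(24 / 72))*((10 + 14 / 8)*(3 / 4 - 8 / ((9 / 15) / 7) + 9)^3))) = -155324736 / 3082577567485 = -0.00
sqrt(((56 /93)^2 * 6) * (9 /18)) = 56 * sqrt(3) /93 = 1.04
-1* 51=-51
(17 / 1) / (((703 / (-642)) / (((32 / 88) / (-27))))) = 14552 / 69597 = 0.21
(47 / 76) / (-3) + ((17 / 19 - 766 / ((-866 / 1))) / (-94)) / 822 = -43684909 / 211894612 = -0.21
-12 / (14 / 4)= -24 / 7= -3.43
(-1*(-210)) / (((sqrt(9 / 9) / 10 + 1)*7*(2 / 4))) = 600 / 11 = 54.55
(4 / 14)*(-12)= -24 / 7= -3.43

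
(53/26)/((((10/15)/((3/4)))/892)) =106371/52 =2045.60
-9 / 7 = -1.29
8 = 8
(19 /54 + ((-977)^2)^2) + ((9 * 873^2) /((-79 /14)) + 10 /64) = 62189706793442521 /68256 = 911124396293.99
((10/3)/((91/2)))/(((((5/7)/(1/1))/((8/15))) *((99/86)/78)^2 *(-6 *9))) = -6153472/1323135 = -4.65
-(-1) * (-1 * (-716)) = 716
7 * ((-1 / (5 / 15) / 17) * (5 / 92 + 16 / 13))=-32277 / 20332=-1.59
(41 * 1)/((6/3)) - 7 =27/2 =13.50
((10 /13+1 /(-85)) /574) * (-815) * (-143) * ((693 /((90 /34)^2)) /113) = 31182063 /231650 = 134.61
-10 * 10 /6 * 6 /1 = -100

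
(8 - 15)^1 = -7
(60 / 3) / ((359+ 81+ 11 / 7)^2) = 980 / 9554281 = 0.00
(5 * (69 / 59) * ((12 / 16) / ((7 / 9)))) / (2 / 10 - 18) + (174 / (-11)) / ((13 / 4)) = -5.18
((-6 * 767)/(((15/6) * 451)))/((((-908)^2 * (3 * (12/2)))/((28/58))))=-5369/40436867460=-0.00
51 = 51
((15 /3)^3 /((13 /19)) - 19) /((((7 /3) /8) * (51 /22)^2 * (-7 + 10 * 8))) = 1177088 /822783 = 1.43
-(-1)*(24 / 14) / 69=4 / 161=0.02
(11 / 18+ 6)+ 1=137 / 18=7.61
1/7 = 0.14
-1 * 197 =-197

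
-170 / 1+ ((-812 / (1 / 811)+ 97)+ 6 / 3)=-658603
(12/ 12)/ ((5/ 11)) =2.20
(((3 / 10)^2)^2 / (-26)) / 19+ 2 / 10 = 987919 / 4940000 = 0.20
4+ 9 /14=65 /14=4.64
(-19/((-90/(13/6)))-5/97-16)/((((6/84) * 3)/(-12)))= 11435494/13095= 873.27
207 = 207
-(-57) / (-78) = -19 / 26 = -0.73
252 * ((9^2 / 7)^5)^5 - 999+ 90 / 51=315411042687990934594314208168683603298947380124459 / 3256880933469629044817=96844511399431604339227490000.00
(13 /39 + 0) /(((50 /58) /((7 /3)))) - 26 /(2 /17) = -49522 /225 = -220.10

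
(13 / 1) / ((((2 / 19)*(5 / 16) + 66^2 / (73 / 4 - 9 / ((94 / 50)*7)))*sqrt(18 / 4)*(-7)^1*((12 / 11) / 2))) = -251235556*sqrt(2) / 54901663551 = -0.01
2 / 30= 1 / 15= 0.07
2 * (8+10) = 36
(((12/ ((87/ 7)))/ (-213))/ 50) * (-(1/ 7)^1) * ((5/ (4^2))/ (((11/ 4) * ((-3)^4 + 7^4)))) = 1/ 1686444540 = 0.00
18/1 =18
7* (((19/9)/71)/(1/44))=5852/639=9.16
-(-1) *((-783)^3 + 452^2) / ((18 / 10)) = -2399221915 / 9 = -266580212.78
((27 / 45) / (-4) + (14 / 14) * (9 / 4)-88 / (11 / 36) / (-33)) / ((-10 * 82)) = -1191 / 90200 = -0.01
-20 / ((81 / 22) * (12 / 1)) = -110 / 243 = -0.45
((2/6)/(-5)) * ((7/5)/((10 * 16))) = -7/12000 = -0.00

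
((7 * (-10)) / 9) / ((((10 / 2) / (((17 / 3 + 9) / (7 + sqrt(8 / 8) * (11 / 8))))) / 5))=-24640 / 1809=-13.62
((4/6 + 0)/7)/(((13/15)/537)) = 5370/91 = 59.01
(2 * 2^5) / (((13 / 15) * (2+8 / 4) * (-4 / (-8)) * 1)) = 36.92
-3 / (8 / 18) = -27 / 4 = -6.75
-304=-304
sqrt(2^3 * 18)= 12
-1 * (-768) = 768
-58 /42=-29 /21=-1.38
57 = 57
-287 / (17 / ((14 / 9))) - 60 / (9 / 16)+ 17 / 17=-20185 / 153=-131.93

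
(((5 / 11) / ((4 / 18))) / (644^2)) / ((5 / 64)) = 18 / 285131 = 0.00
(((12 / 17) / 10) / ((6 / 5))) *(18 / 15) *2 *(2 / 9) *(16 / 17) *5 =128 / 867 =0.15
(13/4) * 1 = 13/4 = 3.25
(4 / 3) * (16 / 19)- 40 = -2216 / 57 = -38.88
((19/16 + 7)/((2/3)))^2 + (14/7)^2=158545/1024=154.83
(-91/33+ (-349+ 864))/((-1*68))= -4226/561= -7.53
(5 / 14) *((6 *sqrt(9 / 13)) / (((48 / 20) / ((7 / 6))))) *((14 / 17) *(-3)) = -525 *sqrt(13) / 884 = -2.14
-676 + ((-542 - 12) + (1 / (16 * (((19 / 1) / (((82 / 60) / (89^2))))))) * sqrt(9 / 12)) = -1230.00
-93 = -93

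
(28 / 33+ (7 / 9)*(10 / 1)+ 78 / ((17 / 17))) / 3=8576 / 297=28.88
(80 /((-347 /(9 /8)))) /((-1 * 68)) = 0.00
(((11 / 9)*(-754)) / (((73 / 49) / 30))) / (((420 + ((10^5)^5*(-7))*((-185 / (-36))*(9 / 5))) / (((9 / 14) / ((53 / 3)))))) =2871 / 2752942307692307692307690522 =0.00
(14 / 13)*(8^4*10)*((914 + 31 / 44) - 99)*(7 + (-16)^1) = -46308003840 / 143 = -323832194.69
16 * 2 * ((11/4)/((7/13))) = 1144/7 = 163.43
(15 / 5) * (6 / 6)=3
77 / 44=1.75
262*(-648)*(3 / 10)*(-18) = 4583952 / 5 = 916790.40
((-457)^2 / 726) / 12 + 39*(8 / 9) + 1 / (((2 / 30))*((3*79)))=40401895 / 688248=58.70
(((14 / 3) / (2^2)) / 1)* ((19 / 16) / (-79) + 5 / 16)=329 / 948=0.35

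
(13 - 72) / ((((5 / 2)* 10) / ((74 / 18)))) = -2183 / 225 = -9.70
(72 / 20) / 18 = 1 / 5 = 0.20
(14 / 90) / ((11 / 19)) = 133 / 495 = 0.27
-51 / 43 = -1.19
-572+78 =-494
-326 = -326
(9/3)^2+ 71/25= 296/25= 11.84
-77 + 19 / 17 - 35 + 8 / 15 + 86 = -24.35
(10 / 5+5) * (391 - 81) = 2170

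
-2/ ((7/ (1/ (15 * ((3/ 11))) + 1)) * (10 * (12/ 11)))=-22/ 675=-0.03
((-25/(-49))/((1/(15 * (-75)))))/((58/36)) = -506250/1421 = -356.26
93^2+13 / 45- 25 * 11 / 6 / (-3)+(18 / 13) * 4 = 3381341 / 390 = 8670.11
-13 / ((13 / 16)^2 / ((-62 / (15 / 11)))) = 174592 / 195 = 895.34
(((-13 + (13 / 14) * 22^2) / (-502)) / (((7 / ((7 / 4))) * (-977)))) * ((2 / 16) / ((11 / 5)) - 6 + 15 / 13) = -1287565 / 1208478656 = -0.00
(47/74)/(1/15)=705/74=9.53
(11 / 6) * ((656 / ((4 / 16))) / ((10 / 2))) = 14432 / 15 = 962.13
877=877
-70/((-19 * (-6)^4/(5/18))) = 175/221616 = 0.00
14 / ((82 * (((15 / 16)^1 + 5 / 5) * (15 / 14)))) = 1568 / 19065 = 0.08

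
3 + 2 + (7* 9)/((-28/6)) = -8.50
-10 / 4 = -5 / 2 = -2.50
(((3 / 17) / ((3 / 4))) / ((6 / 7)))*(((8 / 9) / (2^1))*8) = 448 / 459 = 0.98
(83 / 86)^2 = 6889 / 7396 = 0.93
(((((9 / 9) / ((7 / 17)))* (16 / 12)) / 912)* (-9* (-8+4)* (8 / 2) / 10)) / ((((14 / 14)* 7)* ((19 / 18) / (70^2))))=12240 / 361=33.91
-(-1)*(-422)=-422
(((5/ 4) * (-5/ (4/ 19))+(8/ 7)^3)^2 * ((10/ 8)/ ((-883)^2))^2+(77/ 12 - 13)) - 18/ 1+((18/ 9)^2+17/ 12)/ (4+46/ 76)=-34285415135307821484731/ 1464741568313117265920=-23.41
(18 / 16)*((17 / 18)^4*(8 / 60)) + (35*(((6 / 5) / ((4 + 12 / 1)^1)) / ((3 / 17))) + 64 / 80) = 11053513 / 699840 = 15.79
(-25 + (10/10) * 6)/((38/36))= -18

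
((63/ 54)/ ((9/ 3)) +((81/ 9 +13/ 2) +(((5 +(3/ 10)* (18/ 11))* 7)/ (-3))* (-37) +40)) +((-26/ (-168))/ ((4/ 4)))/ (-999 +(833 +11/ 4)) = 1199058004/ 2262645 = 529.94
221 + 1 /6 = 1327 /6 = 221.17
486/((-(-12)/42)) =1701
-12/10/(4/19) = -57/10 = -5.70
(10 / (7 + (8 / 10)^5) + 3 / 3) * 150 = 2707450 / 7633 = 354.70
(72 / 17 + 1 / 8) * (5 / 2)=2965 / 272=10.90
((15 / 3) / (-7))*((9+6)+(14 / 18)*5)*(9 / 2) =-425 / 7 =-60.71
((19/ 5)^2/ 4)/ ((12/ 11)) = 3971/ 1200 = 3.31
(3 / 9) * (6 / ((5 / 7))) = 14 / 5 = 2.80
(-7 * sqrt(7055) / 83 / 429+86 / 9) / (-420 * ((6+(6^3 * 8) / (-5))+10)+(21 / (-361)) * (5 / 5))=31046 / 449765379-361 * sqrt(7055) / 254203108731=0.00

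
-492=-492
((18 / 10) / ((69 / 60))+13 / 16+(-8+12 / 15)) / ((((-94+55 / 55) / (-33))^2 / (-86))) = 46166219 / 884120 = 52.22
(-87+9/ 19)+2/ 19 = -1642/ 19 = -86.42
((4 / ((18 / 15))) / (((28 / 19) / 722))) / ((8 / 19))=651605 / 168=3878.60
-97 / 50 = -1.94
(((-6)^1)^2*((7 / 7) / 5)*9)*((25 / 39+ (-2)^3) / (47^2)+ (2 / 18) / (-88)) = -188073 / 631774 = -0.30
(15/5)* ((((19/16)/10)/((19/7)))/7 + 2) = 963/160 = 6.02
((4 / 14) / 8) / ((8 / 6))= 3 / 112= 0.03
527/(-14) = -527/14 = -37.64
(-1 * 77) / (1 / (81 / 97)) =-6237 / 97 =-64.30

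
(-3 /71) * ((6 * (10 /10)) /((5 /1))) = -18 /355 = -0.05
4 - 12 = -8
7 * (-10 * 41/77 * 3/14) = -615/77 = -7.99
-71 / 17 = -4.18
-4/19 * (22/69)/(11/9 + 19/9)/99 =-4/19665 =-0.00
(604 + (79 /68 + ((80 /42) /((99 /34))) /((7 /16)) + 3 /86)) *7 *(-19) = -490514303225 /6078996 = -80690.02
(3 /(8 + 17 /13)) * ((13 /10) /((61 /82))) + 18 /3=242217 /36905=6.56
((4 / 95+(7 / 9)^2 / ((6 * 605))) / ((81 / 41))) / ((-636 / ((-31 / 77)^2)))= -1860948631 / 341270560234296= -0.00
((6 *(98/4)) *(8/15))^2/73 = 153664/1825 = 84.20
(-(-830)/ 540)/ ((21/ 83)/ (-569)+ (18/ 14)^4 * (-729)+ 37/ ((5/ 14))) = -47057691205/ 57817236614436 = -0.00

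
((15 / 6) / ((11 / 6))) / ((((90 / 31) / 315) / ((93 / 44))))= 302715 / 968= 312.72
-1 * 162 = -162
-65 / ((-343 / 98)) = 130 / 7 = 18.57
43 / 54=0.80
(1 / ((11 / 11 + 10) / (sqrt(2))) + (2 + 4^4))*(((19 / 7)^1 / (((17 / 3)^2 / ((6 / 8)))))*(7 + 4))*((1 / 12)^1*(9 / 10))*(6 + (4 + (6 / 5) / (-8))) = 303183*sqrt(2) / 6473600 + 430216677 / 3236800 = 132.98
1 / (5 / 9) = 9 / 5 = 1.80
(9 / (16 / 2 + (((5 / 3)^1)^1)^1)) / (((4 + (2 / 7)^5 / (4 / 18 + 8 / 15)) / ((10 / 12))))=12857355 / 66328568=0.19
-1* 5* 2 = -10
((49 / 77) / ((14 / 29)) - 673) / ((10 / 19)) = -280763 / 220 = -1276.20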